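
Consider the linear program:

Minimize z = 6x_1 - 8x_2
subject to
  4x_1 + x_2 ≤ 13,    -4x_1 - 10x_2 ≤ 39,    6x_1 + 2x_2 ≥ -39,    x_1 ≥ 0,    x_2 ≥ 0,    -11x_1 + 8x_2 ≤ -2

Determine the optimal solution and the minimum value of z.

x_1 = 106/43, x_2 = 135/43, minimum z = -444/43

Vertices and z = 6x_1 - 8x_2:
  (13/4, 0) → z = 39/2
  (106/43, 135/43) → z = -444/43
  (2/11, 0) → z = 12/11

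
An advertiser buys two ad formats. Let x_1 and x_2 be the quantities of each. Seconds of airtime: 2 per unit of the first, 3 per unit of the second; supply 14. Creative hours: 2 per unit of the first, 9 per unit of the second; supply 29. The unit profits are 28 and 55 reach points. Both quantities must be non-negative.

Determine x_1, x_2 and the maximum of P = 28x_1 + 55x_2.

x_1 = 13/4, x_2 = 5/2, maximum P = 457/2

The optimum lies where 2x_1 + 3x_2 = 14 and 2x_1 + 9x_2 = 29.
Solving simultaneously gives x_1 = 13/4, x_2 = 5/2.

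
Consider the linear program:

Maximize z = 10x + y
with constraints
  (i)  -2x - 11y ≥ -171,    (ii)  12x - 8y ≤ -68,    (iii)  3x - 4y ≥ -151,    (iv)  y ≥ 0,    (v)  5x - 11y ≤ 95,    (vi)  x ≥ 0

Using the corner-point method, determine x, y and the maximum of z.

Corner points and z = 10x + y:
  (155/37, 547/37) → z = 2097/37
  (0, 171/11) → z = 171/11
  (0, 17/2) → z = 17/2

x = 155/37, y = 547/37, maximum z = 2097/37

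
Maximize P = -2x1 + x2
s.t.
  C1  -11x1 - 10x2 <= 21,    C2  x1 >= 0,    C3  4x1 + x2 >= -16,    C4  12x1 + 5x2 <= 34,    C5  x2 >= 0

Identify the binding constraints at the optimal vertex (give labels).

Extreme points and P = -2x1 + x2:
  (0, 34/5) → P = 34/5
  (0, 0) → P = 0
  (17/6, 0) → P = -17/3

The maximum is at (0, 34/5). Substituting into each constraint, equality holds for C2 and C4; the remaining constraints have slack.

C2 and C4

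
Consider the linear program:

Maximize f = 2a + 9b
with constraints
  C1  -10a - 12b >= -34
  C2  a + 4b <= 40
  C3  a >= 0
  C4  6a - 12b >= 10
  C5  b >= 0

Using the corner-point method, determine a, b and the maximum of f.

Feasible corners and f = 2a + 9b:
  (11/4, 13/24) → f = 83/8
  (17/5, 0) → f = 34/5
  (5/3, 0) → f = 10/3

a = 11/4, b = 13/24, maximum f = 83/8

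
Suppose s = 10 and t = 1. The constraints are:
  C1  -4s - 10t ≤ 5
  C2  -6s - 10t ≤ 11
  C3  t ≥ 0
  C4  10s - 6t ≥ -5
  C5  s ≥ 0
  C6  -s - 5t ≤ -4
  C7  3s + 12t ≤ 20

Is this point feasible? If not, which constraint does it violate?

Constraint C7: 3s + 12t = 42, which is not ≤ 20. All other constraints are satisfied.

not feasible — violates C7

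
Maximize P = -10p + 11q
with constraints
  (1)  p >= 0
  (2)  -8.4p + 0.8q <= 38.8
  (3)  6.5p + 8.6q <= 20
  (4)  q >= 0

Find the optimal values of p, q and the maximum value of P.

p = 0, q = 100/43, maximum P = 1100/43

Extreme points and P = -10p + 11q:
  (0, 100/43) → P = 1100/43
  (0, 0) → P = 0
  (40/13, 0) → P = -400/13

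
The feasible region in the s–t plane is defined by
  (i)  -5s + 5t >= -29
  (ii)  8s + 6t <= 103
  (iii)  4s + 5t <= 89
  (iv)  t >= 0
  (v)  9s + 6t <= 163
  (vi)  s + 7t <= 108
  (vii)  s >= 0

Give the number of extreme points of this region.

5

Pairwise boundary intersections that survive every other constraint:
  (689/70, 283/70)
  (29/5, 0)
  (73/50, 761/50)
  (0, 0)
  (0, 108/7)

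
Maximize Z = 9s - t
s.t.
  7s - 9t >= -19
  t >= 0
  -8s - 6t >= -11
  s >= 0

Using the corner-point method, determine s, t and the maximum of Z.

s = 11/8, t = 0, maximum Z = 99/8

Vertices and Z = 9s - t:
  (11/8, 0) → Z = 99/8
  (0, 0) → Z = 0
  (0, 11/6) → Z = -11/6

The optimum lies where t = 0 and -8s - 6t = -11.
Solving simultaneously gives s = 11/8, t = 0.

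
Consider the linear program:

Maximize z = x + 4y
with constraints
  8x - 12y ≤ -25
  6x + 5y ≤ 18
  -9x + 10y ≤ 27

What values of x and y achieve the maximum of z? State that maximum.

The optimum lies where 6x + 5y = 18 and -9x + 10y = 27.
Solving simultaneously gives x = 3/7, y = 108/35.

x = 3/7, y = 108/35, maximum z = 447/35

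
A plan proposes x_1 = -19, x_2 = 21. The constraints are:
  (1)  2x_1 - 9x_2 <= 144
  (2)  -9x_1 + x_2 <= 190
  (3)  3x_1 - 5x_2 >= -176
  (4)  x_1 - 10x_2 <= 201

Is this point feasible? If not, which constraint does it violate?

not feasible — violates (2)

Constraint (2): -9x_1 + x_2 = 192, which is not ≤ 190. All other constraints are satisfied.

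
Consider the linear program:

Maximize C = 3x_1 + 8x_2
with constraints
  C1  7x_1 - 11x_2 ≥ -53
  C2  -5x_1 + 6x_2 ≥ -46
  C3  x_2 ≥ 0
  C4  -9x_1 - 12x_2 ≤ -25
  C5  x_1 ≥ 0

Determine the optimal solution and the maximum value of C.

Vertices and C = 3x_1 + 8x_2:
  (824/13, 587/13) → C = 7168/13
  (0, 53/11) → C = 424/11
  (46/5, 0) → C = 138/5
  (25/9, 0) → C = 25/3
  (0, 25/12) → C = 50/3

The binding constraints are 7x_1 - 11x_2 = -53 and -5x_1 + 6x_2 = -46.
Solving simultaneously gives x_1 = 824/13, x_2 = 587/13.

x_1 = 824/13, x_2 = 587/13, maximum C = 7168/13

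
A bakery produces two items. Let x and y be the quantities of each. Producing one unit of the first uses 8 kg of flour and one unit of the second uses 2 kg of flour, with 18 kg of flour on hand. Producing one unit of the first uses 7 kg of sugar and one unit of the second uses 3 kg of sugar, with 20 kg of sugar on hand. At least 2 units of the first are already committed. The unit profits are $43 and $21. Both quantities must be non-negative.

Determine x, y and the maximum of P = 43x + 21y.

Extreme points and P = 43x + 21y:
  (9/4, 0) → P = 387/4
  (2, 0) → P = 86
  (2, 1) → P = 107

x = 2, y = 1, maximum P = 107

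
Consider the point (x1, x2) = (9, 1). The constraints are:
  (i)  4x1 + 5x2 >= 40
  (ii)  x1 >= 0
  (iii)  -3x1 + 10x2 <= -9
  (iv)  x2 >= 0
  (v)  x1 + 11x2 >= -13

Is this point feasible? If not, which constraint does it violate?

feasible

(i): 41 ≥ 40 ✓
(ii): 9 ≥ 0 ✓
(iii): -17 ≤ -9 ✓
(iv): 1 ≥ 0 ✓
(v): 20 ≥ -13 ✓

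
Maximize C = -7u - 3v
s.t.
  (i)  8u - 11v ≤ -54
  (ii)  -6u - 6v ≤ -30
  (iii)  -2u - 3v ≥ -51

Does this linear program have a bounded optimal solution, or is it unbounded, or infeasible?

bounded optimum

Extreme points and C = -7u - 3v:
  (1/19, 94/19) → C = -289/19
  (399/46, 258/23) → C = -4341/46
  (-36, 41) → C = 129
The feasible region has finitely many vertices and no improving ray; the maximum is 129 at (-36, 41).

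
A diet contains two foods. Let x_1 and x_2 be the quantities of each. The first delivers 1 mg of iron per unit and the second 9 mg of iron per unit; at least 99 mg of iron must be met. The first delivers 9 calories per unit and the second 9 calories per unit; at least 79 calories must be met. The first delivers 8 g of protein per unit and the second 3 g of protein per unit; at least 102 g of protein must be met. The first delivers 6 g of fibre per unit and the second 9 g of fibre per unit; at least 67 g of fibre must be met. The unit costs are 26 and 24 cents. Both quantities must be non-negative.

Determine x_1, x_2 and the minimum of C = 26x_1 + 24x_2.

Feasible corners and C = 26x_1 + 24x_2:
  (0, 34) → C = 816
  (99, 0) → C = 2574
  (9, 10) → C = 474
The feasible region is unbounded (it extends along (0, 1), (1, 0)), but C strictly increases along every unbounded feasible direction, so there is no improving ray and the minimum is attained at a vertex.

At the optimal vertex, x_1 + 9x_2 = 99 and 8x_1 + 3x_2 = 102.
Solving simultaneously gives x_1 = 9, x_2 = 10.

x_1 = 9, x_2 = 10, minimum C = 474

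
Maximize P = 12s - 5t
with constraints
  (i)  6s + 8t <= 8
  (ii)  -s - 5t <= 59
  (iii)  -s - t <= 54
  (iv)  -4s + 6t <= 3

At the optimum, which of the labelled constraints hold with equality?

(i) and (ii)

Extreme points and P = 12s - 5t:
  (256/11, -181/11) → P = 3977/11
  (6/17, 25/34) → P = 19/34
  (-369/26, -233/26) → P = -251/2

The maximum is at (256/11, -181/11). Substituting into each constraint, equality holds for (i) and (ii); the remaining constraints have slack.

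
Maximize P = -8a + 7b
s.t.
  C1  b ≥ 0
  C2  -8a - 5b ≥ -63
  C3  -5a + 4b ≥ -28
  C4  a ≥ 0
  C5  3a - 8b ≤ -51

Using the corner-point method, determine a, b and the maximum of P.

a = 0, b = 63/5, maximum P = 441/5

Corner points and P = -8a + 7b:
  (0, 63/5) → P = 441/5
  (249/79, 597/79) → P = 2187/79
  (0, 51/8) → P = 357/8

The binding constraints are -8a - 5b = -63 and a = 0.
Solving simultaneously gives a = 0, b = 63/5.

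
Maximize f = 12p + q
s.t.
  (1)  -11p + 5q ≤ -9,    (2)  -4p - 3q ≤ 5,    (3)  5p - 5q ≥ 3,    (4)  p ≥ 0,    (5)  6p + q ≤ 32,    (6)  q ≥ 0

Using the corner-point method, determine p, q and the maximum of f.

p = 16/3, q = 0, maximum f = 64

The optimum lies where 6p + q = 32 and q = 0.
Solving simultaneously gives p = 16/3, q = 0.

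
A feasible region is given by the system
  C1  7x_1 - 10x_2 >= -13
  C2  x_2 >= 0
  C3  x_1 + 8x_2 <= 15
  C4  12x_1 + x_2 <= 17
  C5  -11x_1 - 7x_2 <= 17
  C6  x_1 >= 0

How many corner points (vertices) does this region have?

5

The feasible vertices (each the meet of two boundaries and inside every other half-plane) are:
  (23/33, 59/33)
  (0, 13/10)
  (17/12, 0)
  (0, 0)
  (121/95, 163/95)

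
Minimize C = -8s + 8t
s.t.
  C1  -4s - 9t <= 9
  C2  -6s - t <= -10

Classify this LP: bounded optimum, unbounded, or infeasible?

unbounded

From the feasible point (99/50, -47/25), moving in the direction (9, -4) keeps every constraint satisfied while C decreases without bound.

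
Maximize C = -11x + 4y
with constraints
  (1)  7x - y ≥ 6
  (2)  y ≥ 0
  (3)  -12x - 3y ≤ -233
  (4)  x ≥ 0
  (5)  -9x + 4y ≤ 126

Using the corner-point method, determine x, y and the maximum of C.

Feasible corners and C = -11x + 4y:
  (251/33, 1559/33) → C = 3475/33
  (150/19, 936/19) → C = 2094/19
  (233/12, 0) → C = -2563/12
The feasible region is unbounded (it extends along (4, 9), (1, 0)), but C strictly decreases along every unbounded feasible direction, so there is no improving ray and the maximum is attained at a vertex.

The optimum lies where 7x - y = 6 and -9x + 4y = 126.
Solving simultaneously gives x = 150/19, y = 936/19.

x = 150/19, y = 936/19, maximum C = 2094/19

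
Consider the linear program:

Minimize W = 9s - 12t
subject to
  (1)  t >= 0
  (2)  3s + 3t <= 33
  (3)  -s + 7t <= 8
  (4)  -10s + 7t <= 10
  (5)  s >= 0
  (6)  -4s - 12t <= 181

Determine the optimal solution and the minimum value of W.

s = 0, t = 8/7, minimum W = -96/7

Vertices and W = 9s - 12t:
  (11, 0) → W = 99
  (0, 0) → W = 0
  (69/8, 19/8) → W = 393/8
  (0, 8/7) → W = -96/7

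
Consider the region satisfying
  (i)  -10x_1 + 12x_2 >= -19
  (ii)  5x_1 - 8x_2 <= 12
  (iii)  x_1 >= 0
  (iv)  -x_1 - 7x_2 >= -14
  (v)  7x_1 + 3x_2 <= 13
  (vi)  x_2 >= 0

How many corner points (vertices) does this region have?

4

Intersecting each pair of boundary lines and keeping only the points that satisfy every inequality leaves:
  (0, 2)
  (0, 0)
  (49/46, 85/46)
  (13/7, 0)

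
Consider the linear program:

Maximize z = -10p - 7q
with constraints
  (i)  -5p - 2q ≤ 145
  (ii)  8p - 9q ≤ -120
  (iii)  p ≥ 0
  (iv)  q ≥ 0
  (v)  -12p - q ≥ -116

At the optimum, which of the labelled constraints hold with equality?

Vertices and z = -10p - 7q:
  (0, 40/3) → z = -280/3
  (231/29, 592/29) → z = -6454/29
  (0, 116) → z = -812

The maximum is at (0, 40/3). Substituting into each constraint, equality holds for (ii) and (iii); the remaining constraints have slack.

(ii) and (iii)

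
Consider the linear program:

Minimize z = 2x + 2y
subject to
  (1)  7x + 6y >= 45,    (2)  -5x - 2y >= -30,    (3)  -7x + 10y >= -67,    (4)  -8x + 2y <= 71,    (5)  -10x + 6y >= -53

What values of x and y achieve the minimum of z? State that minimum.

x = 45/8, y = 15/16, minimum z = 105/8

Vertices and z = 2x + 2y:
  (45/8, 15/16) → z = 105/8
  (-168/31, 857/62) → z = 521/31
  (-41/13, 595/26) → z = 513/13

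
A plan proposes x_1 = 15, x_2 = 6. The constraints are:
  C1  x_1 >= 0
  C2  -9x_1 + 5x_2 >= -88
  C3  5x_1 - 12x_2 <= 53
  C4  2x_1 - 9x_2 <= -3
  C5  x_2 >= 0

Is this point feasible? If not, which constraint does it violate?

Constraint C2: -9x_1 + 5x_2 = -105, which is not ≥ -88. All other constraints are satisfied.

not feasible — violates C2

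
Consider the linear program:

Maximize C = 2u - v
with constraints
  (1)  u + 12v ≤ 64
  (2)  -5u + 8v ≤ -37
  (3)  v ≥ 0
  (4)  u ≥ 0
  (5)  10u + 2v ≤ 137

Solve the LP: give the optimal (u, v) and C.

Vertices and C = 2u - v:
  (37/5, 0) → C = 74/5
  (13, 7/2) → C = 45/2
  (137/10, 0) → C = 137/5

The binding constraints are v = 0 and 10u + 2v = 137.
Solving simultaneously gives u = 137/10, v = 0.

u = 137/10, v = 0, maximum C = 137/5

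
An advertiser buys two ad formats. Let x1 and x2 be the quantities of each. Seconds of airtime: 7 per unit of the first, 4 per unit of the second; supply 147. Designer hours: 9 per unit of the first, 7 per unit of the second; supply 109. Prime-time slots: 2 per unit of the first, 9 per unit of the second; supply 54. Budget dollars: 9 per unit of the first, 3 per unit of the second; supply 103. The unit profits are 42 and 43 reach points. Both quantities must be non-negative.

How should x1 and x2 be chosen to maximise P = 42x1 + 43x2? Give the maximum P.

x1 = 9, x2 = 4, maximum P = 550

Feasible corners and P = 42x1 + 43x2:
  (0, 0) → P = 0
  (0, 6) → P = 258
  (103/9, 0) → P = 1442/3
  (9, 4) → P = 550
  (197/18, 3/2) → P = 3145/6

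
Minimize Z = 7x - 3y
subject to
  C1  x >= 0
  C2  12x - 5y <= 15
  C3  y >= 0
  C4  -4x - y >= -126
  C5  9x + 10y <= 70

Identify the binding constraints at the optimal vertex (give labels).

Vertices and Z = 7x - 3y:
  (0, 0) → Z = 0
  (0, 7) → Z = -21
  (5/4, 0) → Z = 35/4
  (100/33, 47/11) → Z = 277/33

The minimum is at (0, 7). Substituting into each constraint, equality holds for C1 and C5; the remaining constraints have slack.

C1 and C5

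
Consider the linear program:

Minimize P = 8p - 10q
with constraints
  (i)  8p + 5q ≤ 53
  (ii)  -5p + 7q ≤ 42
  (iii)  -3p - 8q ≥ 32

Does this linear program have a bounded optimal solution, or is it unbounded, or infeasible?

From the feasible point (584/49, -415/49), moving in the direction (-7, -5) keeps every constraint satisfied while P decreases without bound.

unbounded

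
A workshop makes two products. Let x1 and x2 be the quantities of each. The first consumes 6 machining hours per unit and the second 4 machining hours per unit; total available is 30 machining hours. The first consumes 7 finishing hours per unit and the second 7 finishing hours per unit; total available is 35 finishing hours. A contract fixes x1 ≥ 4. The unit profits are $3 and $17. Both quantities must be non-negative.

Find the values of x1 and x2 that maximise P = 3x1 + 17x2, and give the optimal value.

x1 = 4, x2 = 1, maximum P = 29

Vertices and P = 3x1 + 17x2:
  (5, 0) → P = 15
  (4, 0) → P = 12
  (4, 1) → P = 29

The binding constraints are 7x1 + 7x2 = 35 and x1 = 4.
Solving simultaneously gives x1 = 4, x2 = 1.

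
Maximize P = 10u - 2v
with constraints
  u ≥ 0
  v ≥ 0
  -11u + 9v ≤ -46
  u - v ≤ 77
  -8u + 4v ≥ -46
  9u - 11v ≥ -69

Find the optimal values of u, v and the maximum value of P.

Feasible corners and P = 10u - 2v:
  (46/11, 0) → P = 460/11
  (23/4, 0) → P = 115/2
  (115/14, 69/14) → P = 506/7

u = 115/14, v = 69/14, maximum P = 506/7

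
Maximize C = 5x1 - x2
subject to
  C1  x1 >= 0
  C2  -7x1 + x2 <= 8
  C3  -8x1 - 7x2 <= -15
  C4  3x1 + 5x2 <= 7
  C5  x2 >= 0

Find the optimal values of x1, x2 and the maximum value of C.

Feasible corners and C = 5x1 - x2:
  (26/19, 11/19) → C = 119/19
  (15/8, 0) → C = 75/8
  (7/3, 0) → C = 35/3

At the optimal vertex, 3x1 + 5x2 = 7 and x2 = 0.
Solving simultaneously gives x1 = 7/3, x2 = 0.

x1 = 7/3, x2 = 0, maximum C = 35/3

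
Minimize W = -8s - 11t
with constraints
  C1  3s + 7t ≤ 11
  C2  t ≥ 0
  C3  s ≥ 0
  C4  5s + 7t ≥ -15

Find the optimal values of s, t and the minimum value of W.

s = 11/3, t = 0, minimum W = -88/3

At the optimal vertex, 3s + 7t = 11 and t = 0.
Solving simultaneously gives s = 11/3, t = 0.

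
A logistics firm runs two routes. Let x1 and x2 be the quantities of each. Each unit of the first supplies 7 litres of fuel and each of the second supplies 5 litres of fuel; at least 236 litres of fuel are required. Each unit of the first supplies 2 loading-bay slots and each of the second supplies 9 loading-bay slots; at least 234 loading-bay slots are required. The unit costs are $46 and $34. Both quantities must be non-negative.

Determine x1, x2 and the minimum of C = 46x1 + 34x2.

The feasible region is unbounded (it extends along (0, 1), (1, 0)), but C strictly increases along every unbounded feasible direction, so there is no improving ray and the minimum is attained at a vertex.

x1 = 18, x2 = 22, minimum C = 1576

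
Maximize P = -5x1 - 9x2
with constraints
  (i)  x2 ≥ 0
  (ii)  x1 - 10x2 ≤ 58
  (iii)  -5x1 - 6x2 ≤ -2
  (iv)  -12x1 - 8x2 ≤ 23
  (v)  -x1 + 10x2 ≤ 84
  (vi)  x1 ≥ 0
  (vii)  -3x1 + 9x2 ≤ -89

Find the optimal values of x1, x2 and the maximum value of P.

x1 = 89/3, x2 = 0, maximum P = -445/3

The feasible region is unbounded (it extends along (10, 1)), but P strictly decreases along every unbounded feasible direction, so there is no improving ray and the maximum is attained at a vertex.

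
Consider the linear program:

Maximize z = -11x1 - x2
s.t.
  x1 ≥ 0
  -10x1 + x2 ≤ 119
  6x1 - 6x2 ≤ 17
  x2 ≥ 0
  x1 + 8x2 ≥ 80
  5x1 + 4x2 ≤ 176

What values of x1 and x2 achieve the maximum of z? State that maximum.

Extreme points and z = -11x1 - x2:
  (0, 10) → z = -10
  (0, 44) → z = -44
  (308/27, 463/54) → z = -2413/18
  (562/27, 971/54) → z = -4445/18

The optimum lies where x1 = 0 and x1 + 8x2 = 80.
Solving simultaneously gives x1 = 0, x2 = 10.

x1 = 0, x2 = 10, maximum z = -10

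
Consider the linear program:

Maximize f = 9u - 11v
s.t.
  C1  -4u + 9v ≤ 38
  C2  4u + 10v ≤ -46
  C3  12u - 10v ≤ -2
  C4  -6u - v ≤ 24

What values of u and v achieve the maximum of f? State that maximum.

Extreme points and f = 9u - 11v:
  (-3, -17/5) → f = 52/5
  (-97/28, -45/14) → f = 117/28
  (-121/36, -23/6) → f = 143/12

The optimum lies where 12u - 10v = -2 and -6u - v = 24.
Solving simultaneously gives u = -121/36, v = -23/6.

u = -121/36, v = -23/6, maximum f = 143/12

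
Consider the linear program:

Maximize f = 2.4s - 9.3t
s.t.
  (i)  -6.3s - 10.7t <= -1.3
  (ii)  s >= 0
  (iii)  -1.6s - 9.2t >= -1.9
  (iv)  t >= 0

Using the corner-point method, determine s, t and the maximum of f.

Vertices and f = 2.4s - 9.3t:
  (0, 13/107) → f = -1209/1070
  (13/63, 0) → f = 52/105
  (0, 19/92) → f = -1767/920
  (19/16, 0) → f = 57/20

At the optimal vertex, -1.6s - 9.2t = -1.9 and t = 0.
Solving simultaneously gives s = 19/16, t = 0.

s = 1.1875, t = 0, maximum f = 2.85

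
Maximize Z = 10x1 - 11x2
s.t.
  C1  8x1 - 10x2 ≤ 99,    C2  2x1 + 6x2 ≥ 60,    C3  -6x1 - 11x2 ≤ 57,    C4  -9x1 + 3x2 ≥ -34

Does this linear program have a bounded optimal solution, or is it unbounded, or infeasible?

bounded optimum

Corner points and Z = 10x1 - 11x2:
  (-501/7, 237/7) → Z = -7617/7
  (32/5, 118/15) → Z = -338/15
The feasible region has finitely many vertices and no improving ray; the maximum is -338/15 at (32/5, 118/15).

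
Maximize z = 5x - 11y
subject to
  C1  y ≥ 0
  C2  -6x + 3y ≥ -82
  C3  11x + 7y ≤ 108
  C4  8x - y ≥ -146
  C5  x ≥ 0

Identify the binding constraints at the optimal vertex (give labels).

Feasible corners and z = 5x - 11y:
  (108/11, 0) → z = 540/11
  (0, 0) → z = 0
  (0, 108/7) → z = -1188/7

The maximum is at (108/11, 0). Substituting into each constraint, equality holds for C1 and C3; the remaining constraints have slack.

C1 and C3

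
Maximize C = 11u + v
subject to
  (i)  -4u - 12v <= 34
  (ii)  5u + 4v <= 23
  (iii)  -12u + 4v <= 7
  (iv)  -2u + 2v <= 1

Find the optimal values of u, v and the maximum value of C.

Corner points and C = 11u + v:
  (103/11, -131/22) → C = 2135/22
  (-11/8, -19/8) → C = -35/2
  (7/3, 17/6) → C = 57/2
  (-5/8, -1/8) → C = -7

The optimum lies where -4u - 12v = 34 and 5u + 4v = 23.
Solving simultaneously gives u = 103/11, v = -131/22.

u = 103/11, v = -131/22, maximum C = 2135/22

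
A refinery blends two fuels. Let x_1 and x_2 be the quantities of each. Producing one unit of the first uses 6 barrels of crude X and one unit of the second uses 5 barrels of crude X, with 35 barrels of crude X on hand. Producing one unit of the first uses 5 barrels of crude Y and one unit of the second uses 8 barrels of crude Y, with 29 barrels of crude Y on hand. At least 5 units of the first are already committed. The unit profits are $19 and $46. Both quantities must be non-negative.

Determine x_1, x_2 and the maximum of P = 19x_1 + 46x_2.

Vertices and P = 19x_1 + 46x_2:
  (29/5, 0) → P = 551/5
  (5, 0) → P = 95
  (5, 1/2) → P = 118

The optimum lies where 5x_1 + 8x_2 = 29 and x_1 = 5.
Solving simultaneously gives x_1 = 5, x_2 = 1/2.

x_1 = 5, x_2 = 1/2, maximum P = 118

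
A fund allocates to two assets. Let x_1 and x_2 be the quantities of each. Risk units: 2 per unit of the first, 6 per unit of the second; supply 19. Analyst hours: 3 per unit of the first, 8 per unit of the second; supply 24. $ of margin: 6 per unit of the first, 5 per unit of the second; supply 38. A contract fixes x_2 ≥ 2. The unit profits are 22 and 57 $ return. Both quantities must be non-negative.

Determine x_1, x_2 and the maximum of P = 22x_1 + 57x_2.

x_1 = 8/3, x_2 = 2, maximum P = 518/3

Feasible corners and P = 22x_1 + 57x_2:
  (0, 3) → P = 171
  (0, 2) → P = 114
  (8/3, 2) → P = 518/3

At the optimal vertex, 3x_1 + 8x_2 = 24 and x_2 = 2.
Solving simultaneously gives x_1 = 8/3, x_2 = 2.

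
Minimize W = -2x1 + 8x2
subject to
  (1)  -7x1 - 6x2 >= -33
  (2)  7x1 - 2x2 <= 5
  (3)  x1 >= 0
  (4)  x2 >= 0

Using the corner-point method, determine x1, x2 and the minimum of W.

Feasible corners and W = -2x1 + 8x2:
  (12/7, 7/2) → W = 172/7
  (0, 11/2) → W = 44
  (5/7, 0) → W = -10/7
  (0, 0) → W = 0

At the optimal vertex, 7x1 - 2x2 = 5 and x2 = 0.
Solving simultaneously gives x1 = 5/7, x2 = 0.

x1 = 5/7, x2 = 0, minimum W = -10/7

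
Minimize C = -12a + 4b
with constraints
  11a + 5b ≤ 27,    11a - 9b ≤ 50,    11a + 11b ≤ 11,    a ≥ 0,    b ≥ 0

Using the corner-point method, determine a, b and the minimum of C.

Vertices and C = -12a + 4b:
  (0, 1) → C = 4
  (1, 0) → C = -12
  (0, 0) → C = 0

The binding constraints are 11a + 11b = 11 and b = 0.
Solving simultaneously gives a = 1, b = 0.

a = 1, b = 0, minimum C = -12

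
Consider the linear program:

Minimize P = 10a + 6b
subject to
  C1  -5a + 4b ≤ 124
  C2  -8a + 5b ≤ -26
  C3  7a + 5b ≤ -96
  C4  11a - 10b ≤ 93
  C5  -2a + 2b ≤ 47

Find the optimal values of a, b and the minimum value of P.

Corner points and P = 10a + 6b:
  (-14/3, -38/3) → P = -368/3
  (-41/5, -458/25) → P = -4798/25
  (-99/25, -1707/125) → P = -15192/125

At the optimal vertex, -8a + 5b = -26 and 11a - 10b = 93.
Solving simultaneously gives a = -41/5, b = -458/25.

a = -41/5, b = -458/25, minimum P = -4798/25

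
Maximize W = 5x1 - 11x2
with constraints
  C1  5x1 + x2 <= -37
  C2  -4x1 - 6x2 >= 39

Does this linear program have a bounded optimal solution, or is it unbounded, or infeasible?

From the feasible point (-183/26, -47/26), moving in the direction (1, -5) keeps every constraint satisfied while W increases without bound.

unbounded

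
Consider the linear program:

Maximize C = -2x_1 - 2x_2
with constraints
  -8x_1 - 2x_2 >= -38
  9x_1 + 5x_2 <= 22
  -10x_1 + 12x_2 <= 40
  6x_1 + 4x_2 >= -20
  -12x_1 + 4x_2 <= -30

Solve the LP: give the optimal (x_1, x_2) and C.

Feasible corners and C = -2x_1 - 2x_2:
  (73/11, -83/11) → C = 20/11
  (48/5, -97/5) → C = 98/5
  (119/48, -1/16) → C = -29/6
  (5/9, -35/6) → C = 95/9

x_1 = 48/5, x_2 = -97/5, maximum C = 98/5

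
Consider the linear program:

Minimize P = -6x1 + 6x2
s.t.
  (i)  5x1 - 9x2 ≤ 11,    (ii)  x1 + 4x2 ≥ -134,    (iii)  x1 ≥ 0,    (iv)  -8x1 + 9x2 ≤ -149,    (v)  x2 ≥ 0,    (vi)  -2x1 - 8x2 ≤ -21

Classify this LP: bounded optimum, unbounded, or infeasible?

unbounded

From the feasible point (46, 73/3), moving in the direction (9, 5) keeps every constraint satisfied while P decreases without bound.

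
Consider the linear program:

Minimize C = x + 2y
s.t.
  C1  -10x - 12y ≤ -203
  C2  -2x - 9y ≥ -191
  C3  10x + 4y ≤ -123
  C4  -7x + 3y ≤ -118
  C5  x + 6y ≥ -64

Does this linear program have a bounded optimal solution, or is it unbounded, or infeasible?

The boundaries -10x - 12y = -203 and -7x + 3y = -118 meet at (675/38, 241/114), but that point violates 10x + 4y ≤ -123. Every candidate vertex is excluded by some other constraint, so the feasible region is empty.

infeasible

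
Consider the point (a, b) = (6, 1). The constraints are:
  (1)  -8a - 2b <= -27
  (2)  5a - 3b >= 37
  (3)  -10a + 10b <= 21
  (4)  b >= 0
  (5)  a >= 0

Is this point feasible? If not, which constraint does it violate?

not feasible — violates (2)

Constraint (2): 5a - 3b = 27, which is not ≥ 37. All other constraints are satisfied.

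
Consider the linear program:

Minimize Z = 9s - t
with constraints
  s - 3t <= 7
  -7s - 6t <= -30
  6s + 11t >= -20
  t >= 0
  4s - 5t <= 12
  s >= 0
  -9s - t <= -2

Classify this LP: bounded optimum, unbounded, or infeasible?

unbounded

From the feasible point (222/59, 36/59), moving in the direction (0, 1) keeps every constraint satisfied while Z decreases without bound.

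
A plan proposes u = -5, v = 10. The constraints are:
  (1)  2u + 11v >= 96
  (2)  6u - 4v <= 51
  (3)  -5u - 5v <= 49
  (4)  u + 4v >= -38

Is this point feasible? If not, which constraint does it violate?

feasible

(1): 100 ≥ 96 ✓
(2): -70 ≤ 51 ✓
(3): -25 ≤ 49 ✓
(4): 35 ≥ -38 ✓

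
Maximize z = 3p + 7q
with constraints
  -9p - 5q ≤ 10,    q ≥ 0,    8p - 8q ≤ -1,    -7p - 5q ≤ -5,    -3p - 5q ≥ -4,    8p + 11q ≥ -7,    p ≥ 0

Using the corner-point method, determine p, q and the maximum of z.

p = 1/4, q = 13/20, maximum z = 53/10

Feasible corners and z = 3p + 7q:
  (35/96, 47/96) → z = 217/48
  (27/64, 35/64) → z = 163/32
  (1/4, 13/20) → z = 53/10

The optimum lies where -7p - 5q = -5 and -3p - 5q = -4.
Solving simultaneously gives p = 1/4, q = 13/20.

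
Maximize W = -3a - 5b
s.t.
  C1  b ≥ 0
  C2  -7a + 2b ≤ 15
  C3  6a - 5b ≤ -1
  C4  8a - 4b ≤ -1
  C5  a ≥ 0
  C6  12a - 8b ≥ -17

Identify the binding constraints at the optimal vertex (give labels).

Feasible corners and W = -3a - 5b:
  (0, 1/4) → W = -5/4
  (15/4, 31/4) → W = -50
  (0, 17/8) → W = -85/8

The maximum is at (0, 1/4). Substituting into each constraint, equality holds for C4 and C5; the remaining constraints have slack.

C4 and C5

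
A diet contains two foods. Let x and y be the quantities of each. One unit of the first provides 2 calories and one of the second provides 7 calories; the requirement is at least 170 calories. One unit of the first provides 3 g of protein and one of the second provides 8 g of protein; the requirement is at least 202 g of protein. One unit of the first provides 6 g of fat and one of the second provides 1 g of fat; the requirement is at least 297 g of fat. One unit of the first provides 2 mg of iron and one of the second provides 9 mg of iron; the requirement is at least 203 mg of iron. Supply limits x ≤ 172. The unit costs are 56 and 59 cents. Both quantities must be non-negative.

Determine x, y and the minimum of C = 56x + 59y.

x = 95/2, y = 12, minimum C = 3368

Extreme points and C = 56x + 59y:
  (0, 297) → C = 17523
  (203/2, 0) → C = 5684
  (172, 0) → C = 9632
  (95/2, 12) → C = 3368
The feasible region is unbounded (it extends along (0, 1)), but C strictly increases along every unbounded feasible direction, so there is no improving ray and the minimum is attained at a vertex.

At the optimal vertex, 6x + y = 297 and 2x + 9y = 203.
Solving simultaneously gives x = 95/2, y = 12.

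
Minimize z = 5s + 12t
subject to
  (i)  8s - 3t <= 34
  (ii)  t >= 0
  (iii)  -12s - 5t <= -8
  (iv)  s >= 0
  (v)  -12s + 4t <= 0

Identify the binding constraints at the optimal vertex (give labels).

(ii) and (iii)

Extreme points and z = 5s + 12t:
  (17/4, 0) → z = 85/4
  (2/3, 0) → z = 10/3
  (8/27, 8/9) → z = 328/27
The feasible region is unbounded (it extends along (3, 8), (1, 3)), but z strictly increases along every unbounded feasible direction, so there is no improving ray and the minimum is attained at a vertex.

The minimum is at (2/3, 0). Substituting into each constraint, equality holds for (ii) and (iii); the remaining constraints have slack.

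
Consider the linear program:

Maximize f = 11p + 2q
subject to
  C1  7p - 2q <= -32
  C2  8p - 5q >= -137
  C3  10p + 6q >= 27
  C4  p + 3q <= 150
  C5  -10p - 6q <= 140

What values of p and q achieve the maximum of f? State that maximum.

Extreme points and f = 11p + 2q:
  (6, 37) → f = 140
  (-69/31, 509/62) → f = -250/31
  (-687/98, 793/49) → f = -4385/98

At the optimal vertex, 7p - 2q = -32 and 8p - 5q = -137.
Solving simultaneously gives p = 6, q = 37.

p = 6, q = 37, maximum f = 140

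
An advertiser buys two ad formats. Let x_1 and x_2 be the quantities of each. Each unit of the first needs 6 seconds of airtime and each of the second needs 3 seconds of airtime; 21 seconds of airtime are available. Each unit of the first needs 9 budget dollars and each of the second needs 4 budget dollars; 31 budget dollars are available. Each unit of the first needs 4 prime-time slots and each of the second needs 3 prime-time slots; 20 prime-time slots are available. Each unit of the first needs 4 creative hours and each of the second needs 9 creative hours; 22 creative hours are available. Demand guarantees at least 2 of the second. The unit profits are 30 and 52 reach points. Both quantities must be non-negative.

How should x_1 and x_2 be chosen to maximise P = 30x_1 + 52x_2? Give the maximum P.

x_1 = 1, x_2 = 2, maximum P = 134

Vertices and P = 30x_1 + 52x_2:
  (0, 22/9) → P = 1144/9
  (0, 2) → P = 104
  (1, 2) → P = 134

The optimum lies where 4x_1 + 9x_2 = 22 and x_2 = 2.
Solving simultaneously gives x_1 = 1, x_2 = 2.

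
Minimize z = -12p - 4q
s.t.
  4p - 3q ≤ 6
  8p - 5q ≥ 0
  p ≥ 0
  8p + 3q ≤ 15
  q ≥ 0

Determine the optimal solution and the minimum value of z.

p = 7/4, q = 1/3, minimum z = -67/3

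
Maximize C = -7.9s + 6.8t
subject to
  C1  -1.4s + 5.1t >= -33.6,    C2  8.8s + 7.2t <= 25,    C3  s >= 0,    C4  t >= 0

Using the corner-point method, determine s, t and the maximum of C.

s = 0, t = 125/36, maximum C = 425/18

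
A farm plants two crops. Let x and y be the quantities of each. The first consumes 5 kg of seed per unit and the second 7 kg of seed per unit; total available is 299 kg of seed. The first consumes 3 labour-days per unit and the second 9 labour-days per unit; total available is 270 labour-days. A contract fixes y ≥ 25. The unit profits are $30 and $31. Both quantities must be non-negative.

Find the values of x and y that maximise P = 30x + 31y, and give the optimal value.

At the optimal vertex, 3x + 9y = 270 and y = 25.
Solving simultaneously gives x = 15, y = 25.

x = 15, y = 25, maximum P = 1225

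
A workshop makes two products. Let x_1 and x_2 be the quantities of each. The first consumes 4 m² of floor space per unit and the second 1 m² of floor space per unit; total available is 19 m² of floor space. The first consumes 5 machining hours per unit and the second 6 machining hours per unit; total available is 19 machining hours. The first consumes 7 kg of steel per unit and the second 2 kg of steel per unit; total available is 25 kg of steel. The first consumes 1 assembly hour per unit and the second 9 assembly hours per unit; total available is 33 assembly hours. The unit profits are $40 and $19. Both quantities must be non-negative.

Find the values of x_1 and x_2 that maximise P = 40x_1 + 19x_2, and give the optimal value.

x_1 = 7/2, x_2 = 1/4, maximum P = 579/4

The optimum lies where 5x_1 + 6x_2 = 19 and 7x_1 + 2x_2 = 25.
Solving simultaneously gives x_1 = 7/2, x_2 = 1/4.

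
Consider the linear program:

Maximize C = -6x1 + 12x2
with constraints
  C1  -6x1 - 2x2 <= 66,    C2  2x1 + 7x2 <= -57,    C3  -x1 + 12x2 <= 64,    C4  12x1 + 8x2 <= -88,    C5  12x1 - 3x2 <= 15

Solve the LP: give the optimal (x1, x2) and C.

x1 = -174/19, x2 = -105/19, maximum C = -216/19

Extreme points and C = -6x1 + 12x2:
  (-174/19, -105/19) → C = -216/19
  (-4, -21) → C = -228
  (-40/17, -127/17) → C = -1284/17
  (-12/11, -103/11) → C = -1164/11

The optimum lies where -6x1 - 2x2 = 66 and 2x1 + 7x2 = -57.
Solving simultaneously gives x1 = -174/19, x2 = -105/19.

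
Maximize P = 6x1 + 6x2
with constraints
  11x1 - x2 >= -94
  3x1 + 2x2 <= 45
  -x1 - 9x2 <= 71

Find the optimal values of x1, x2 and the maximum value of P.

x1 = -143/25, x2 = 777/25, maximum P = 3804/25

Extreme points and P = 6x1 + 6x2:
  (-143/25, 777/25) → P = 3804/25
  (-917/100, -687/100) → P = -2406/25
  (547/25, -258/25) → P = 1734/25

The binding constraints are 11x1 - x2 = -94 and 3x1 + 2x2 = 45.
Solving simultaneously gives x1 = -143/25, x2 = 777/25.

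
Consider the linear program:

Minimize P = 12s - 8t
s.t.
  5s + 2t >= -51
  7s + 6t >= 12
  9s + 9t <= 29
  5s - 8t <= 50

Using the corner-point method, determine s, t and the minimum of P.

Feasible corners and P = 12s - 8t:
  (-22/3, 95/9) → P = -1552/9
  (198/43, -145/43) → P = 3536/43
  (682/117, -305/117) → P = 10624/117

s = -22/3, t = 95/9, minimum P = -1552/9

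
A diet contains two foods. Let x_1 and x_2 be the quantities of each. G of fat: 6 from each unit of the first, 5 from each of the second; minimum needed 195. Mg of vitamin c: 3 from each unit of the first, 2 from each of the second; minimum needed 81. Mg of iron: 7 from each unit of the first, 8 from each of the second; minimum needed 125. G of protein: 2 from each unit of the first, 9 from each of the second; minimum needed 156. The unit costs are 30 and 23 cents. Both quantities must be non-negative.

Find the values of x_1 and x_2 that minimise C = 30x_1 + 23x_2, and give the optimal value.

The feasible region is unbounded (it extends along (0, 1), (1, 0)), but C strictly increases along every unbounded feasible direction, so there is no improving ray and the minimum is attained at a vertex.

x_1 = 5, x_2 = 33, minimum C = 909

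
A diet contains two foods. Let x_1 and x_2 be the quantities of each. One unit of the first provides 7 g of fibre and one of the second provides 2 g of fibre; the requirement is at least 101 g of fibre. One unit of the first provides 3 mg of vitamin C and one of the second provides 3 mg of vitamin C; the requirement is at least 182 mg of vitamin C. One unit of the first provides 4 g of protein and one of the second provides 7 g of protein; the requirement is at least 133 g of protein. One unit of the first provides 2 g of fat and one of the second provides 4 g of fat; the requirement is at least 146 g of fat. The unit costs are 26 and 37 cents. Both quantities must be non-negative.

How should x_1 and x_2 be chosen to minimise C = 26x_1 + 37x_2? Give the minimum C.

x_1 = 145/3, x_2 = 37/3, minimum C = 1713

Extreme points and C = 26x_1 + 37x_2:
  (0, 182/3) → C = 6734/3
  (73, 0) → C = 1898
  (145/3, 37/3) → C = 1713
The feasible region is unbounded (it extends along (0, 1), (1, 0)), but C strictly increases along every unbounded feasible direction, so there is no improving ray and the minimum is attained at a vertex.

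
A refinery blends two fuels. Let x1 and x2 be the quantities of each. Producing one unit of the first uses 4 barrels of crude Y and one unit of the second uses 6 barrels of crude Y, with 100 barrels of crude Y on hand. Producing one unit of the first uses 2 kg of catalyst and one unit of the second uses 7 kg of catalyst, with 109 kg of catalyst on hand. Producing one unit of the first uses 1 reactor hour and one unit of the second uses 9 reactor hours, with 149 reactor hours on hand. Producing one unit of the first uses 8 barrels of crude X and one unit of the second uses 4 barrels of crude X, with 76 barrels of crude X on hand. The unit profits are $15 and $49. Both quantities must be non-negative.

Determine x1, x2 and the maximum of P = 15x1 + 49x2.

Corner points and P = 15x1 + 49x2:
  (0, 0) → P = 0
  (0, 109/7) → P = 763
  (19/2, 0) → P = 285/2
  (2, 15) → P = 765

The binding constraints are 2x1 + 7x2 = 109 and 8x1 + 4x2 = 76.
Solving simultaneously gives x1 = 2, x2 = 15.

x1 = 2, x2 = 15, maximum P = 765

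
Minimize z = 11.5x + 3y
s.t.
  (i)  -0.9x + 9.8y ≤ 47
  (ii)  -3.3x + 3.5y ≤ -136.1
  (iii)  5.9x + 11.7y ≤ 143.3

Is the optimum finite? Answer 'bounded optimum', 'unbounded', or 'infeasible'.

unbounded

From the feasible point (104696/2963, -16505/2963), moving in the direction (-3.5, -3.3) keeps every constraint satisfied while z decreases without bound.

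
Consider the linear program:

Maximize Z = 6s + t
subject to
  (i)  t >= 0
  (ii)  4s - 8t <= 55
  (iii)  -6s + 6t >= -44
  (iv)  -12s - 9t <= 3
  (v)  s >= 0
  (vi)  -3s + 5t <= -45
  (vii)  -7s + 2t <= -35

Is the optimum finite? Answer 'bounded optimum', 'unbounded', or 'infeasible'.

The boundaries t = 0 and -6s + 6t = -44 meet at (22/3, 0), but that point violates -3s + 5t ≤ -45. Every candidate vertex is excluded by some other constraint, so the feasible region is empty.

infeasible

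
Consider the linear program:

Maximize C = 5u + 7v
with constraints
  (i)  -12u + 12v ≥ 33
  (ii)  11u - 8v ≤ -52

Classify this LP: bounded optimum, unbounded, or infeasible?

unbounded

From the feasible point (-10, -29/4), moving in the direction (8, 11) keeps every constraint satisfied while C increases without bound.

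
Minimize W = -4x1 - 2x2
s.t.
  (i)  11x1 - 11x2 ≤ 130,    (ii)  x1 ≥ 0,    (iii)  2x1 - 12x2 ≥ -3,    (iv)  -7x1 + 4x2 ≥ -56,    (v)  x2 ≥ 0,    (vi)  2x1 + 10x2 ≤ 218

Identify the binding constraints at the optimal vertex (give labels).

(iii) and (iv)

Vertices and W = -4x1 - 2x2:
  (0, 1/4) → W = -1/2
  (0, 0) → W = 0
  (9, 7/4) → W = -79/2
  (8, 0) → W = -32

The minimum is at (9, 7/4). Substituting into each constraint, equality holds for (iii) and (iv); the remaining constraints have slack.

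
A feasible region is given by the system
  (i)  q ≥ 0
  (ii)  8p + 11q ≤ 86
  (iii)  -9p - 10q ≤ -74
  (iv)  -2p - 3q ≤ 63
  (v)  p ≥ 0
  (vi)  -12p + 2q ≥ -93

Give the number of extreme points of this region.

The feasible vertices (each the meet of two boundaries and inside every other half-plane) are:
  (0, 86/11)
  (1195/148, 72/37)
  (0, 37/5)
  (539/69, 17/46)

4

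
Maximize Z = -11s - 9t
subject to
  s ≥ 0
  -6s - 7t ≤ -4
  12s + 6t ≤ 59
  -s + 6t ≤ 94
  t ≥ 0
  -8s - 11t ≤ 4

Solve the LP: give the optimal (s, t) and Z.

The binding constraints are s = 0 and -6s - 7t = -4.
Solving simultaneously gives s = 0, t = 4/7.

s = 0, t = 4/7, maximum Z = -36/7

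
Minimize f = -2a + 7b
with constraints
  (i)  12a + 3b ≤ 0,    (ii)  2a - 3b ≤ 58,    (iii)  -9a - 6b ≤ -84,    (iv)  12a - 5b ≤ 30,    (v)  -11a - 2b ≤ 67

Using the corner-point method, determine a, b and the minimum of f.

Vertices and f = -2a + 7b:
  (-28/5, 112/5) → f = 168
  (-67/3, 268/3) → f = 670
  (-95/8, 509/16) → f = 3943/16

a = -28/5, b = 112/5, minimum f = 168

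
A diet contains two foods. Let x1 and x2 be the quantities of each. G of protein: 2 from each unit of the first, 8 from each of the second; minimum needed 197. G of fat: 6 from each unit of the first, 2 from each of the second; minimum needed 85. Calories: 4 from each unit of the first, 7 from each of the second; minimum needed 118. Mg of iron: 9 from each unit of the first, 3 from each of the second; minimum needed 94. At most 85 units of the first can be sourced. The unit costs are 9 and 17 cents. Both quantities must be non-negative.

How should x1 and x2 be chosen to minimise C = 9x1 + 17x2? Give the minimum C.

x1 = 13/2, x2 = 23, minimum C = 899/2

The feasible region is unbounded (it extends along (0, 1)), but C strictly increases along every unbounded feasible direction, so there is no improving ray and the minimum is attained at a vertex.

At the optimal vertex, 2x1 + 8x2 = 197 and 6x1 + 2x2 = 85.
Solving simultaneously gives x1 = 13/2, x2 = 23.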